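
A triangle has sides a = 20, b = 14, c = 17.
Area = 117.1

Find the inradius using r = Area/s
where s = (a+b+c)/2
s = (20 + 14 + 17)/2 = 51/2 = 25.5
r = Area/s = 117.1/25.5 ≈ 4.59216

r = 4.592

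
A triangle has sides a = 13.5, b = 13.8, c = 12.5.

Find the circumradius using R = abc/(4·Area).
First find the area with Heron's formula.
s = (13.5 + 13.8 + 12.5)/2 = 19.9
Area = √(s(s−a)(s−b)(s−c)) = √(19.9·6.4·6.1·7.4) ≈ √5749.03 ≈ 75.8224
abc = 13.5·13.8·12.5 = 2328.75
R = abc/(4·Area) ≈ 2328.75/(4·75.8224) = 2328.75/303.289 ≈ 7.67831

R = 7.678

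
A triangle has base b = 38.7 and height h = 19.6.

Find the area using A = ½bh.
A = ½·b·h = ½·38.7·19.6 = ½·758.52 = 379.26

Area = 379.26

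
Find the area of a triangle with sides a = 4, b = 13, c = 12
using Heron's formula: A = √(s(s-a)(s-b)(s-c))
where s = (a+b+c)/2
s = (4 + 13 + 12)/2 = 29/2 = 14.5
s − a = 10.5, s − b = 1.5, s − c = 2.5
s(s−a)(s−b)(s−c) = 14.5·10.5·1.5·2.5 = 570.9375
Area = √570.9375 ≈ 23.8943

s = 14.5, Area = 23.89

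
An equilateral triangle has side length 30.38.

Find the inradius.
r = Area/s with s the semi-perimeter.
Area = (√3/4)·30.38² = (√3/4)·922.9444 ≈ 0.433013·922.9444 ≈ 399.647
s = 3·30.38/2 = 45.57
r ≈ 399.647/45.57 ≈ 8.76995
(Equivalently r = side/(2√3) = 30.38/3.4641 ≈ 8.76995.)

r = 8.77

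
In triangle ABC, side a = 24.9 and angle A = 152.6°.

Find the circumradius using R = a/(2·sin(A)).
R = a/(2·sin(A)) = 24.9/(2·sin(152.6°))
sin(152.6°) ≈ 0.4602
R ≈ 24.9/(2·0.4602) = 24.9/0.9204 ≈ 27.0535

R = 27.05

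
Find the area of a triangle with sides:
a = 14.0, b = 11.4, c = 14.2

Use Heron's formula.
s = (14.0 + 11.4 + 14.2)/2 = 39.6/2 = 19.8
s − a = 5.8, s − b = 8.4, s − c = 5.6
s(s−a)(s−b)(s−c) = 19.8·5.8·8.4·5.6 ≈ 5402.07
Area = √5402.07 ≈ 73.4988

Area = 73.5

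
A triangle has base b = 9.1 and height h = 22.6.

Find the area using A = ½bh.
A = ½·b·h = ½·9.1·22.6 = ½·205.66 = 102.83

Area = 102.83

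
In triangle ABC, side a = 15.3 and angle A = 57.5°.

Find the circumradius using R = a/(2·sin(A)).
R = a/(2·sin(A)) = 15.3/(2·sin(57.5°))
sin(57.5°) ≈ 0.843391
R ≈ 15.3/(2·0.843391) = 15.3/1.68678 ≈ 9.07052

R = 9.071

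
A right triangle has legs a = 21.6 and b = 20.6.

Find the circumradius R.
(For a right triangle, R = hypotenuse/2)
Hypotenuse c = √(a² + b²) = √(466.56 + 424.36) = √890.92 ≈ 29.8483
R = c/2 ≈ 29.8483/2 ≈ 14.9241

R = 14.92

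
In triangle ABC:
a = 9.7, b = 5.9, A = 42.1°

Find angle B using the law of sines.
a/sin(A) = b/sin(B)  ⇒  sin(B) = b·sin(A)/a = 5.9·sin(42.1°)/9.7
sin(42.1°) ≈ 0.670427
sin(B) ≈ 5.9·0.670427/9.7 ≈ 3.95552/9.7 ≈ 0.407785
B = arcsin(0.407785) ≈ 24.0658°
(Since b ≤ a we need B ≤ A, so the obtuse alternative 180° − 24.0658° ≈ 155.934° is rejected.)

B = 24.07°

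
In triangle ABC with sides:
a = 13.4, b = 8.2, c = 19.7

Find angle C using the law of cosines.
c² = a² + b² − 2ab·cos(C)  ⇒  cos(C) = (a² + b² − c²)/(2ab)
cos(C) = (13.4² + 8.2² − 19.7²)/(2·13.4·8.2) = (179.56 + 67.24 − 388.09)/219.76 = -141.29/219.76 ≈ -0.642929
C = arccos(-0.642929) ≈ 130.011°

C = 130°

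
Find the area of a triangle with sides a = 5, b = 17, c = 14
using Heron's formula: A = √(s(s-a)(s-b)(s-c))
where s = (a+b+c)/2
s = (5 + 17 + 14)/2 = 36/2 = 18
s − a = 13, s − b = 1, s − c = 4
s(s−a)(s−b)(s−c) = 18·13·1·4 = 936
Area = √936 ≈ 30.5941

s = 18.0, Area = 30.59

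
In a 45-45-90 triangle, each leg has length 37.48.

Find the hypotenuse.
In a 45-45-90 triangle the sides are in ratio 1 : 1 : √2, so hypotenuse = leg·√2.
Hypotenuse = 37.48·√2 ≈ 37.48·1.41421 ≈ 53.0047

Hypotenuse = 37.48√2 = 53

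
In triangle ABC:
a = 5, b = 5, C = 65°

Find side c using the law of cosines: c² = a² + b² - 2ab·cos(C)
c² = 5² + 5² − 2·5·5·cos(65°)
cos(65°) ≈ 0.422618
c² ≈ 25 + 25 − 50·(0.422618) ≈ 50 − 21.1309 ≈ 28.8691
c ≈ √28.8691 ≈ 5.373

c = 5.373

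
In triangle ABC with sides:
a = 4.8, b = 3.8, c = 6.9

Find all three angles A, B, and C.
Law of cosines for each angle (a² = 23.04, b² = 14.44, c² = 47.61):
cos(A) = (b² + c² − a²)/(2bc) = (14.44 + 47.61 − 23.04)/(2·3.8·6.9) = 39.01/52.44 ≈ 0.743898  ⇒  A ≈ 41.9355°
cos(B) = (a² + c² − b²)/(2ac) = (23.04 + 47.61 − 14.44)/(2·4.8·6.9) = 56.21/66.24 ≈ 0.848581  ⇒  B ≈ 31.9423°
cos(C) = (a² + b² − c²)/(2ab) = (23.04 + 14.44 − 47.61)/(2·4.8·3.8) = -10.13/36.48 ≈ -0.277686  ⇒  C ≈ 106.122°
Check: A + B + C ≈ 180°

A = 41.94°, B = 31.94°, C = 106.1°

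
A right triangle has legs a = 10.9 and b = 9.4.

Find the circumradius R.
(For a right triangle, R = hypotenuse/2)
Hypotenuse c = √(a² + b²) = √(118.81 + 88.36) = √207.17 ≈ 14.3934
R = c/2 ≈ 14.3934/2 ≈ 7.1967

R = 7.197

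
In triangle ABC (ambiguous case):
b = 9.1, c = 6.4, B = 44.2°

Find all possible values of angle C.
b/sin(B) = c/sin(C)  ⇒  sin(C) = c·sin(B)/b = 6.4·sin(44.2°)/9.1
sin(44.2°) ≈ 0.697165
sin(C) ≈ 6.4·0.697165/9.1 ≈ 4.46186/9.1 ≈ 0.490314
Candidate 1: C₁ = arcsin(0.490314) ≈ 29.3612°  →  A = 180° − 44.2° − 29.3612° ≈ 106.439° > 0, valid
Candidate 2: C₂ = 180° − C₁ ≈ 150.639°  →  A = 180° − 44.2° − 150.639° ≈ -14.8388° ≤ 0, not a valid triangle

C = 29.36° (one solution)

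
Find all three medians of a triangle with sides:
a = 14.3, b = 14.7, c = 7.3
Median formula: m_a = ½√(2b² + 2c² − a²) (and cyclically). a² = 204.49, b² = 216.09, c² = 53.29.
m_a = ½√(2·216.09 + 2·53.29 − 204.49) = ½√334.27 ≈ ½·18.2831 ≈ 9.14153
m_b = ½√(2·204.49 + 2·53.29 − 216.09) = ½√299.47 ≈ ½·17.3052 ≈ 8.6526
m_c = ½√(2·204.49 + 2·216.09 − 53.29) = ½√787.87 ≈ ½·28.069 ≈ 14.0345

m_a = 9.142, m_b = 8.653, m_c = 14.03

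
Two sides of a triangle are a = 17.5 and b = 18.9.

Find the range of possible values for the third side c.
Triangle inequality: |a − b| < c < a + b
|a − b| = |17.5 − 18.9| = 1.4
a + b = 17.5 + 18.9 = 36.4

1.4 < c < 36.4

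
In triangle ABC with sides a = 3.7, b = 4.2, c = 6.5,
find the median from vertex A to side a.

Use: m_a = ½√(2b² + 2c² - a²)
m_a = ½√(2·4.2² + 2·6.5² − 3.7²) = ½√(2·17.64 + 2·42.25 − 13.69) = ½√(35.28 + 84.5 − 13.69) = ½√106.09
√106.09 ≈ 10.3, so m_a ≈ 5.15

m_a = 5.15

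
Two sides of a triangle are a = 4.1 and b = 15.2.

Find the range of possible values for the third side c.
Triangle inequality: |a − b| < c < a + b
|a − b| = |4.1 − 15.2| = 11.1
a + b = 4.1 + 15.2 = 19.3

11.1 < c < 19.3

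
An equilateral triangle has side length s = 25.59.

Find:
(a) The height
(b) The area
(a) The height splits the triangle into two 30-60-90 halves: h = s·√3/2 = 25.59·1.73205/2 ≈ 44.3232/2 ≈ 22.1616
(b) Area = (√3/4)·s² = (√3/4)·25.59² = (√3/4)·654.8481 ≈ 0.433013·654.8481 ≈ 283.558

Height = 22.16, Area = 283.6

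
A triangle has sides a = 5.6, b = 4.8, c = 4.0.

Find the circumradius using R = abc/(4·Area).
First find the area with Heron's formula.
s = (5.6 + 4.8 + 4.0)/2 = 7.2
Area = √(s(s−a)(s−b)(s−c)) = √(7.2·1.6·2.4·3.2) ≈ √88.4736 ≈ 9.40604
abc = 5.6·4.8·4.0 = 107.52
R = abc/(4·Area) ≈ 107.52/(4·9.40604) = 107.52/37.6242 ≈ 2.85774

R = 2.858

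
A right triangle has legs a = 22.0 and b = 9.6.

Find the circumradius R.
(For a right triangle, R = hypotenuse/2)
Hypotenuse c = √(a² + b²) = √(484 + 92.16) = √576.16 ≈ 24.0033
R = c/2 ≈ 24.0033/2 ≈ 12.0017

R = 12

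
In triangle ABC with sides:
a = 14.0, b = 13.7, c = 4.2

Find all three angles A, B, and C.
Law of cosines for each angle (a² = 196, b² = 187.69, c² = 17.64):
cos(A) = (b² + c² − a²)/(2bc) = (187.69 + 17.64 − 196)/(2·13.7·4.2) = 9.33/115.08 ≈ 0.081074  ⇒  A ≈ 85.3497°
cos(B) = (a² + c² − b²)/(2ac) = (196 + 17.64 − 187.69)/(2·14.0·4.2) = 25.95/117.6 ≈ 0.220663  ⇒  B ≈ 77.252°
cos(C) = (a² + b² − c²)/(2ab) = (196 + 187.69 − 17.64)/(2·14.0·13.7) = 366.05/383.6 ≈ 0.954249  ⇒  C ≈ 17.3983°
Check: A + B + C ≈ 180°

A = 85.35°, B = 77.25°, C = 17.4°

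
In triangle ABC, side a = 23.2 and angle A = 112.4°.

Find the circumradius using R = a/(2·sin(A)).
R = a/(2·sin(A)) = 23.2/(2·sin(112.4°))
sin(112.4°) ≈ 0.924546
R ≈ 23.2/(2·0.924546) = 23.2/1.84909 ≈ 12.5467

R = 12.55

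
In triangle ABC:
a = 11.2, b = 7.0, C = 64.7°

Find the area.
Two sides and the included angle (SAS): A = ½·a·b·sin(C) = ½·11.2·7.0·sin(64.7°)
sin(64.7°) ≈ 0.904083
A ≈ ½·78.4·0.904083 = 39.2·0.904083 ≈ 35.44

Area = 35.44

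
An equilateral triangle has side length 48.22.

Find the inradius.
r = Area/s with s the semi-perimeter.
Area = (√3/4)·48.22² = (√3/4)·2325.1684 ≈ 0.433013·2325.1684 ≈ 1006.83
s = 3·48.22/2 = 72.33
r ≈ 1006.83/72.33 ≈ 13.9199
(Equivalently r = side/(2√3) = 48.22/3.4641 ≈ 13.9199.)

r = 13.92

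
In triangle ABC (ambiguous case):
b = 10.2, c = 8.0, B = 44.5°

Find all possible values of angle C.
b/sin(B) = c/sin(C)  ⇒  sin(C) = c·sin(B)/b = 8.0·sin(44.5°)/10.2
sin(44.5°) ≈ 0.700909
sin(C) ≈ 8.0·0.700909/10.2 ≈ 5.60727/10.2 ≈ 0.549733
Candidate 1: C₁ = arcsin(0.549733) ≈ 33.3487°  →  A = 180° − 44.5° − 33.3487° ≈ 102.151° > 0, valid
Candidate 2: C₂ = 180° − C₁ ≈ 146.651°  →  A = 180° − 44.5° − 146.651° ≈ -11.1513° ≤ 0, not a valid triangle

C = 33.35° (one solution)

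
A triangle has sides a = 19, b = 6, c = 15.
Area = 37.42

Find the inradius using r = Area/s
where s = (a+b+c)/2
s = (19 + 6 + 15)/2 = 40/2 = 20
r = Area/s = 37.42/20 ≈ 1.871

r = 1.871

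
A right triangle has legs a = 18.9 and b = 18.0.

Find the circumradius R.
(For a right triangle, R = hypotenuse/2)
Hypotenuse c = √(a² + b²) = √(357.21 + 324) = √681.21 ≈ 26.1
R = c/2 ≈ 26.1/2 ≈ 13.05

R = 13.05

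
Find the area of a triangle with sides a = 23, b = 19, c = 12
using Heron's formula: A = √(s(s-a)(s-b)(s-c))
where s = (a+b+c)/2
s = (23 + 19 + 12)/2 = 54/2 = 27
s − a = 4, s − b = 8, s − c = 15
s(s−a)(s−b)(s−c) = 27·4·8·15 = 12960
Area = √12960 ≈ 113.842

s = 27.0, Area = 113.8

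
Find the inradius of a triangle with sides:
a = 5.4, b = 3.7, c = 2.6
r = Area/s where s is the semi-perimeter.
s = (5.4 + 3.7 + 2.6)/2 = 11.7/2 = 5.85
Area = √(s(s−a)(s−b)(s−c)) = √(5.85·0.45·2.15·3.25) ≈ √18.3946 ≈ 4.28889
r ≈ 4.28889/5.85 ≈ 0.733144

r = 0.7331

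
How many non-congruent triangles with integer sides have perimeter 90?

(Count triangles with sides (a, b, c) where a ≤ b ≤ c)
Let a ≤ b ≤ c with a + b + c = 90. The only binding inequality is a + b > c, i.e. 90 − c > c, so c < 90/2; and c ≥ 90/3 since c is the largest side.
So 30 ≤ c ≤ 44. For each c, b runs from ⌈(90 − c)/2⌉ up to c (then a = 90 − b − c satisfies 1 ≤ a ≤ b automatically), giving c − ⌈(90 − c)/2⌉ + 1 choices.
Summing over c: 1 + 2 + 4 + 5 + … + 20 + 22  (15 terms, c = 30, …, 44) = 169
Check (closed form: nearest integer to p²/48 for even p, (p+3)²/48 for odd p): 90²/48 = 8100/48 ≈ 168.75 → 169

169 triangles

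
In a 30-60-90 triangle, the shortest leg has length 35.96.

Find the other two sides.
In a 30-60-90 triangle the sides are in ratio 1 : √3 : 2 (short leg : long leg : hypotenuse).
Long leg = 35.96·√3 ≈ 35.96·1.73205 ≈ 62.2845
Hypotenuse = 2·35.96 = 71.92

Long leg = 35.96√3 = 62.28, Hypotenuse = 71.92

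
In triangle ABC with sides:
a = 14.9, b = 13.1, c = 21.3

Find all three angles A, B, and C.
Law of cosines for each angle (a² = 222.01, b² = 171.61, c² = 453.69):
cos(A) = (b² + c² − a²)/(2bc) = (171.61 + 453.69 − 222.01)/(2·13.1·21.3) = 403.29/558.06 ≈ 0.722664  ⇒  A ≈ 43.7251°
cos(B) = (a² + c² − b²)/(2ac) = (222.01 + 453.69 − 171.61)/(2·14.9·21.3) = 504.09/634.74 ≈ 0.794168  ⇒  B ≈ 37.4233°
cos(C) = (a² + b² − c²)/(2ab) = (222.01 + 171.61 − 453.69)/(2·14.9·13.1) = -60.07/390.38 ≈ -0.153876  ⇒  C ≈ 98.8516°
Check: A + B + C ≈ 180°

A = 43.73°, B = 37.42°, C = 98.85°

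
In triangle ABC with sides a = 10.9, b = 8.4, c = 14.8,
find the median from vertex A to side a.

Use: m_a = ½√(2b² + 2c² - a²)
m_a = ½√(2·8.4² + 2·14.8² − 10.9²) = ½√(2·70.56 + 2·219.04 − 118.81) = ½√(141.12 + 438.08 − 118.81) = ½√460.39
√460.39 ≈ 21.4567, so m_a ≈ 10.7284

m_a = 10.73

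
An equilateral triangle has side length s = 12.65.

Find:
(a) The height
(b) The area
(a) The height splits the triangle into two 30-60-90 halves: h = s·√3/2 = 12.65·1.73205/2 ≈ 21.9104/2 ≈ 10.9552
(b) Area = (√3/4)·s² = (√3/4)·12.65² = (√3/4)·160.0225 ≈ 0.433013·160.0225 ≈ 69.2918

Height = 10.96, Area = 69.29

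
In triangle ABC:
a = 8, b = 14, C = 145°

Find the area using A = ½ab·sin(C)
A = ½·a·b·sin(C) = ½·8·14·sin(145°)
sin(145°) ≈ 0.573576
A ≈ ½·112·0.573576 = 56·0.573576 ≈ 32.1203

Area = 32.12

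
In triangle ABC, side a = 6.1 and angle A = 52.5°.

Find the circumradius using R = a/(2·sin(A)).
R = a/(2·sin(A)) = 6.1/(2·sin(52.5°))
sin(52.5°) ≈ 0.793353
R ≈ 6.1/(2·0.793353) = 6.1/1.58671 ≈ 3.84444

R = 3.844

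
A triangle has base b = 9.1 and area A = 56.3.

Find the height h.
A = ½·b·h  ⇒  h = 2A/b = 2·56.3/9.1 = 112.6/9.1 ≈ 12.3736

h = 12.37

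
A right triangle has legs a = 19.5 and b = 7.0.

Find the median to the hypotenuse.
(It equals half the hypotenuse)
Hypotenuse c = √(a² + b²) = √(380.25 + 49) = √429.25 ≈ 20.7183
Median to hypotenuse = c/2 ≈ 20.7183/2 ≈ 10.3592

Median = 10.36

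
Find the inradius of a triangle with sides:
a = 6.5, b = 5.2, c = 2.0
r = Area/s where s is the semi-perimeter.
s = (6.5 + 5.2 + 2.0)/2 = 13.7/2 = 6.85
Area = √(s(s−a)(s−b)(s−c)) = √(6.85·0.35·1.65·4.85) ≈ √19.186 ≈ 4.38018
r ≈ 4.38018/6.85 ≈ 0.639443

r = 0.6394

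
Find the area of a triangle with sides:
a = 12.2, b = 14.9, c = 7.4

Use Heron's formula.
s = (12.2 + 14.9 + 7.4)/2 = 34.5/2 = 17.25
s − a = 5.05, s − b = 2.35, s − c = 9.85
s(s−a)(s−b)(s−c) = 17.25·5.05·2.35·9.85 ≈ 2016.44
Area = √2016.44 ≈ 44.9048

Area = 44.9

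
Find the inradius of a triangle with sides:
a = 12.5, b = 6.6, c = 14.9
r = Area/s where s is the semi-perimeter.
s = (12.5 + 6.6 + 14.9)/2 = 34/2 = 17
Area = √(s(s−a)(s−b)(s−c)) = √(17·4.5·10.4·2.1) ≈ √1670.76 ≈ 40.8749
r ≈ 40.8749/17 ≈ 2.40441

r = 2.404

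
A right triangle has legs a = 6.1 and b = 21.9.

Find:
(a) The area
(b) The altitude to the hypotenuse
(a) The legs are perpendicular, so Area = ½·a·b = ½·6.1·21.9 = ½·133.59 = 66.795
(b) Hypotenuse c = √(a² + b²) = √(37.21 + 479.61) = √516.82 ≈ 22.7337
    Area = ½·c·h_c  ⇒  h_c = 2·Area/c = 133.59/22.7337 ≈ 5.8763

Area = 66.795, h_c = 5.876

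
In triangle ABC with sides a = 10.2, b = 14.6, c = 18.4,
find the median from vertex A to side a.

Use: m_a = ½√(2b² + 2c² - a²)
m_a = ½√(2·14.6² + 2·18.4² − 10.2²) = ½√(2·213.16 + 2·338.56 − 104.04) = ½√(426.32 + 677.12 − 104.04) = ½√999.4
√999.4 ≈ 31.6133, so m_a ≈ 15.8066

m_a = 15.81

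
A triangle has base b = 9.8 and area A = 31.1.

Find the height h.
A = ½·b·h  ⇒  h = 2A/b = 2·31.1/9.8 = 62.2/9.8 ≈ 6.34694

h = 6.347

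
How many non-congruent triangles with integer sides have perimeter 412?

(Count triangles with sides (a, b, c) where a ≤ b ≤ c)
Let a ≤ b ≤ c with a + b + c = 412. The only binding inequality is a + b > c, i.e. 412 − c > c, so c < 412/2; and c ≥ 412/3 since c is the largest side.
So 138 ≤ c ≤ 205. For each c, b runs from ⌈(412 − c)/2⌉ up to c (then a = 412 − b − c satisfies 1 ≤ a ≤ b automatically), giving c − ⌈(412 − c)/2⌉ + 1 choices.
Summing over c: 2 + 3 + 5 + 6 + … + 101 + 102  (68 terms, c = 138, …, 205) = 3536
Check (closed form: nearest integer to p²/48 for even p, (p+3)²/48 for odd p): 412²/48 = 169744/48 ≈ 3536.33 → 3536

3536 triangles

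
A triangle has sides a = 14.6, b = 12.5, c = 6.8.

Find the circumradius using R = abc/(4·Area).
First find the area with Heron's formula.
s = (14.6 + 12.5 + 6.8)/2 = 16.95
Area = √(s(s−a)(s−b)(s−c)) = √(16.95·2.35·4.45·10.15) ≈ √1799.13 ≈ 42.4162
abc = 14.6·12.5·6.8 = 1241
R = abc/(4·Area) ≈ 1241/(4·42.4162) = 1241/169.665 ≈ 7.31442

R = 7.314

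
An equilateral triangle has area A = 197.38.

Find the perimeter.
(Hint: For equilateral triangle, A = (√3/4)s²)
A = (√3/4)s²  ⇒  s² = 4A/√3 = 4·197.38/√3 = 789.52/1.73205 ≈ 455.83
s ≈ √455.83 ≈ 21.3502
Perimeter = 3s ≈ 3·21.3502 ≈ 64.0505

Perimeter = 64.05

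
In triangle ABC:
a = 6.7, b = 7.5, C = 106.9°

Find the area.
Two sides and the included angle (SAS): A = ½·a·b·sin(C) = ½·6.7·7.5·sin(106.9°)
sin(106.9°) ≈ 0.956814
A ≈ ½·50.25·0.956814 = 25.125·0.956814 ≈ 24.0399

Area = 24.04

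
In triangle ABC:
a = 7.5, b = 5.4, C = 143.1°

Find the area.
Two sides and the included angle (SAS): A = ½·a·b·sin(C) = ½·7.5·5.4·sin(143.1°)
sin(143.1°) ≈ 0.60042
A ≈ ½·40.5·0.60042 = 20.25·0.60042 ≈ 12.1585

Area = 12.16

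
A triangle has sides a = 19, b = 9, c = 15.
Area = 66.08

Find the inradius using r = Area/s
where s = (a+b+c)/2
s = (19 + 9 + 15)/2 = 43/2 = 21.5
r = Area/s = 66.08/21.5 ≈ 3.07349

r = 3.073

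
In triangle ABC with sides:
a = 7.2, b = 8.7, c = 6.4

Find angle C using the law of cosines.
c² = a² + b² − 2ab·cos(C)  ⇒  cos(C) = (a² + b² − c²)/(2ab)
cos(C) = (7.2² + 8.7² − 6.4²)/(2·7.2·8.7) = (51.84 + 75.69 − 40.96)/125.28 = 86.57/125.28 ≈ 0.691012
C = arccos(0.691012) ≈ 46.2897°

C = 46.29°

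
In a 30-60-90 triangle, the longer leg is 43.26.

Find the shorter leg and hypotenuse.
In a 30-60-90 triangle the sides are in ratio 1 : √3 : 2, so short leg = long leg/√3 and hypotenuse = 2·(short leg).
Short leg = 43.26/√3 ≈ 43.26/1.73205 ≈ 24.9762
Hypotenuse = 2·24.9762 ≈ 49.9523

Short leg = 24.98, Hypotenuse = 49.95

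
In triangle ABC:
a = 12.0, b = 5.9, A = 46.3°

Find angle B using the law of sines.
a/sin(A) = b/sin(B)  ⇒  sin(B) = b·sin(A)/a = 5.9·sin(46.3°)/12.0
sin(46.3°) ≈ 0.722967
sin(B) ≈ 5.9·0.722967/12.0 ≈ 4.26551/12.0 ≈ 0.355459
B = arcsin(0.355459) ≈ 20.8216°
(Since b ≤ a we need B ≤ A, so the obtuse alternative 180° − 20.8216° ≈ 159.178° is rejected.)

B = 20.82°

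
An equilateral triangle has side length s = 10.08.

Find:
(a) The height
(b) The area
(a) The height splits the triangle into two 30-60-90 halves: h = s·√3/2 = 10.08·1.73205/2 ≈ 17.4591/2 ≈ 8.72954
(b) Area = (√3/4)·s² = (√3/4)·10.08² = (√3/4)·101.6064 ≈ 0.433013·101.6064 ≈ 43.9969

Height = 8.73, Area = 44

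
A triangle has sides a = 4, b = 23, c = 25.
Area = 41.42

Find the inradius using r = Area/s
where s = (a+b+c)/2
s = (4 + 23 + 25)/2 = 52/2 = 26
r = Area/s = 41.42/26 ≈ 1.59308

r = 1.593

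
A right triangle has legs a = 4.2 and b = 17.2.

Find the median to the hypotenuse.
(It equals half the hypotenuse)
Hypotenuse c = √(a² + b²) = √(17.64 + 295.84) = √313.48 ≈ 17.7054
Median to hypotenuse = c/2 ≈ 17.7054/2 ≈ 8.85268

Median = 8.853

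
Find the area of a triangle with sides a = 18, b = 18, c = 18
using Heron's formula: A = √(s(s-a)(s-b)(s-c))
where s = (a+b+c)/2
s = (18 + 18 + 18)/2 = 54/2 = 27
s − a = 9, s − b = 9, s − c = 9
s(s−a)(s−b)(s−c) = 27·9·9·9 = 19683
Area = √19683 ≈ 140.296

s = 27.0, Area = 140.3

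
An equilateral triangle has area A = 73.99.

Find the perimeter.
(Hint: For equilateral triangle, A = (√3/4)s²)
A = (√3/4)s²  ⇒  s² = 4A/√3 = 4·73.99/√3 = 295.96/1.73205 ≈ 170.873
s ≈ √170.873 ≈ 13.0718
Perimeter = 3s ≈ 3·13.0718 ≈ 39.2155

Perimeter = 39.22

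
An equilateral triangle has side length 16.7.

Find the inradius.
r = Area/s with s the semi-perimeter.
Area = (√3/4)·16.7² = (√3/4)·278.89 ≈ 0.433013·278.89 ≈ 120.763
s = 3·16.7/2 = 25.05
r ≈ 120.763/25.05 ≈ 4.82087
(Equivalently r = side/(2√3) = 16.7/3.4641 ≈ 4.82087.)

r = 4.821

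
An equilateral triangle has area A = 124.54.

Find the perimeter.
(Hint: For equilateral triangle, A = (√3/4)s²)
A = (√3/4)s²  ⇒  s² = 4A/√3 = 4·124.54/√3 = 498.16/1.73205 ≈ 287.613
s ≈ √287.613 ≈ 16.9592
Perimeter = 3s ≈ 3·16.9592 ≈ 50.8775

Perimeter = 50.88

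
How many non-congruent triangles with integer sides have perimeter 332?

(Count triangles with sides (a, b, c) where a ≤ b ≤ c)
Let a ≤ b ≤ c with a + b + c = 332. The only binding inequality is a + b > c, i.e. 332 − c > c, so c < 332/2; and c ≥ 332/3 since c is the largest side.
So 111 ≤ c ≤ 165. For each c, b runs from ⌈(332 − c)/2⌉ up to c (then a = 332 − b − c satisfies 1 ≤ a ≤ b automatically), giving c − ⌈(332 − c)/2⌉ + 1 choices.
Summing over c: 1 + 3 + 4 + 6 + … + 81 + 82  (55 terms, c = 111, …, 165) = 2296
Check (closed form: nearest integer to p²/48 for even p, (p+3)²/48 for odd p): 332²/48 = 110224/48 ≈ 2296.33 → 2296

2296 triangles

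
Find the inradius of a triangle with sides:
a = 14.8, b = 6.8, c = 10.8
r = Area/s where s is the semi-perimeter.
s = (14.8 + 6.8 + 10.8)/2 = 32.4/2 = 16.2
Area = √(s(s−a)(s−b)(s−c)) = √(16.2·1.4·9.4·5.4) ≈ √1151.24 ≈ 33.9299
r ≈ 33.9299/16.2 ≈ 2.09444

r = 2.094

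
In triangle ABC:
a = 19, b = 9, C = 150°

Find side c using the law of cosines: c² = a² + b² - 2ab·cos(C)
c² = 19² + 9² − 2·19·9·cos(150°)
cos(150°) ≈ -0.866025
c² ≈ 361 + 81 − 342·(-0.866025) ≈ 442 + 296.181 ≈ 738.181
c ≈ √738.181 ≈ 27.1695

c = 27.17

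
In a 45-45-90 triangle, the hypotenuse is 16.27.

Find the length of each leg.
In a 45-45-90 triangle hypotenuse = leg·√2, so leg = hypotenuse/√2.
Leg = 16.27/√2 ≈ 16.27/1.41421 ≈ 11.5046

Each leg = 11.5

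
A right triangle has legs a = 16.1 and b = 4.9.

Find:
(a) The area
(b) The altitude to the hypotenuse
(a) The legs are perpendicular, so Area = ½·a·b = ½·16.1·4.9 = ½·78.89 = 39.445
(b) Hypotenuse c = √(a² + b²) = √(259.21 + 24.01) = √283.22 ≈ 16.8291
    Area = ½·c·h_c  ⇒  h_c = 2·Area/c = 78.89/16.8291 ≈ 4.6877

Area = 39.445, h_c = 4.688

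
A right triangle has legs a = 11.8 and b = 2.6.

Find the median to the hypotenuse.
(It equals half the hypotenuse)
Hypotenuse c = √(a² + b²) = √(139.24 + 6.76) = √146 ≈ 12.083
Median to hypotenuse = c/2 ≈ 12.083/2 ≈ 6.04152

Median = 6.042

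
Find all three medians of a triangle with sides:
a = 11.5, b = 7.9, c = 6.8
Median formula: m_a = ½√(2b² + 2c² − a²) (and cyclically). a² = 132.25, b² = 62.41, c² = 46.24.
m_a = ½√(2·62.41 + 2·46.24 − 132.25) = ½√85.05 ≈ ½·9.22226 ≈ 4.61113
m_b = ½√(2·132.25 + 2·46.24 − 62.41) = ½√294.57 ≈ ½·17.163 ≈ 8.58152
m_c = ½√(2·132.25 + 2·62.41 − 46.24) = ½√343.08 ≈ ½·18.5224 ≈ 9.26121

m_a = 4.611, m_b = 8.582, m_c = 9.261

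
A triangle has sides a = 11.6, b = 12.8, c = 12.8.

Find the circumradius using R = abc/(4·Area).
First find the area with Heron's formula.
s = (11.6 + 12.8 + 12.8)/2 = 18.6
Area = √(s(s−a)(s−b)(s−c)) = √(18.6·7·5.8·5.8) ≈ √4379.93 ≈ 66.181
abc = 11.6·12.8·12.8 = 1900.544
R = abc/(4·Area) ≈ 1900.544/(4·66.181) = 1900.544/264.724 ≈ 7.17934

R = 7.179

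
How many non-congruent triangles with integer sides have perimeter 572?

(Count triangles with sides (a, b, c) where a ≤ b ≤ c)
Let a ≤ b ≤ c with a + b + c = 572. The only binding inequality is a + b > c, i.e. 572 − c > c, so c < 572/2; and c ≥ 572/3 since c is the largest side.
So 191 ≤ c ≤ 285. For each c, b runs from ⌈(572 − c)/2⌉ up to c (then a = 572 − b − c satisfies 1 ≤ a ≤ b automatically), giving c − ⌈(572 − c)/2⌉ + 1 choices.
Summing over c: 1 + 3 + 4 + 6 + … + 141 + 142  (95 terms, c = 191, …, 285) = 6816
Check (closed form: nearest integer to p²/48 for even p, (p+3)²/48 for odd p): 572²/48 = 327184/48 ≈ 6816.33 → 6816

6816 triangles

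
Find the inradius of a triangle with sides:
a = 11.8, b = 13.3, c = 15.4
r = Area/s where s is the semi-perimeter.
s = (11.8 + 13.3 + 15.4)/2 = 40.5/2 = 20.25
Area = √(s(s−a)(s−b)(s−c)) = √(20.25·8.45·6.95·4.85) ≈ √5767.77 ≈ 75.9459
r ≈ 75.9459/20.25 ≈ 3.75041

r = 3.75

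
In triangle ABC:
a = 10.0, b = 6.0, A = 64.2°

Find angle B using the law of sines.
a/sin(A) = b/sin(B)  ⇒  sin(B) = b·sin(A)/a = 6.0·sin(64.2°)/10.0
sin(64.2°) ≈ 0.900319
sin(B) ≈ 6.0·0.900319/10.0 ≈ 5.40191/10.0 ≈ 0.540191
B = arcsin(0.540191) ≈ 32.6967°
(Since b ≤ a we need B ≤ A, so the obtuse alternative 180° − 32.6967° ≈ 147.303° is rejected.)

B = 32.7°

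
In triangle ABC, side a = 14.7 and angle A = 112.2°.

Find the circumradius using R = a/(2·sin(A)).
R = a/(2·sin(A)) = 14.7/(2·sin(112.2°))
sin(112.2°) ≈ 0.925871
R ≈ 14.7/(2·0.925871) = 14.7/1.85174 ≈ 7.93847

R = 7.938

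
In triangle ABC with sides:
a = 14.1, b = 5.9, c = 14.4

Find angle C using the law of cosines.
c² = a² + b² − 2ab·cos(C)  ⇒  cos(C) = (a² + b² − c²)/(2ab)
cos(C) = (14.1² + 5.9² − 14.4²)/(2·14.1·5.9) = (198.81 + 34.81 − 207.36)/166.38 = 26.26/166.38 ≈ 0.157831
C = arccos(0.157831) ≈ 80.919°

C = 80.92°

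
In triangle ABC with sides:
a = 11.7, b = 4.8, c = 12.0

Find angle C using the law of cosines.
c² = a² + b² − 2ab·cos(C)  ⇒  cos(C) = (a² + b² − c²)/(2ab)
cos(C) = (11.7² + 4.8² − 12.0²)/(2·11.7·4.8) = (136.89 + 23.04 − 144)/112.32 = 15.93/112.32 ≈ 0.141827
C = arccos(0.141827) ≈ 81.8464°

C = 81.85°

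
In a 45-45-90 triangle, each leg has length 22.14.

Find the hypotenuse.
In a 45-45-90 triangle the sides are in ratio 1 : 1 : √2, so hypotenuse = leg·√2.
Hypotenuse = 22.14·√2 ≈ 22.14·1.41421 ≈ 31.3107

Hypotenuse = 22.14√2 = 31.31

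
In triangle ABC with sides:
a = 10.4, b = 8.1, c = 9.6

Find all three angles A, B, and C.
Law of cosines for each angle (a² = 108.16, b² = 65.61, c² = 92.16):
cos(A) = (b² + c² − a²)/(2bc) = (65.61 + 92.16 − 108.16)/(2·8.1·9.6) = 49.61/155.52 ≈ 0.318994  ⇒  A ≈ 71.3979°
cos(B) = (a² + c² − b²)/(2ac) = (108.16 + 92.16 − 65.61)/(2·10.4·9.6) = 134.71/199.68 ≈ 0.674629  ⇒  B ≈ 47.5746°
cos(C) = (a² + b² − c²)/(2ab) = (108.16 + 65.61 − 92.16)/(2·10.4·8.1) = 81.61/168.48 ≈ 0.48439  ⇒  C ≈ 61.0275°
Check: A + B + C ≈ 180°

A = 71.4°, B = 47.57°, C = 61.03°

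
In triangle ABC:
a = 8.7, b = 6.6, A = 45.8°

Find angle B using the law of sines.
a/sin(A) = b/sin(B)  ⇒  sin(B) = b·sin(A)/a = 6.6·sin(45.8°)/8.7
sin(45.8°) ≈ 0.716911
sin(B) ≈ 6.6·0.716911/8.7 ≈ 4.73161/8.7 ≈ 0.543863
B = arcsin(0.543863) ≈ 32.947°
(Since b ≤ a we need B ≤ A, so the obtuse alternative 180° − 32.947° ≈ 147.053° is rejected.)

B = 32.95°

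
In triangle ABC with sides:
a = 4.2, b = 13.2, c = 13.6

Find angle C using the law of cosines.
c² = a² + b² − 2ab·cos(C)  ⇒  cos(C) = (a² + b² − c²)/(2ab)
cos(C) = (4.2² + 13.2² − 13.6²)/(2·4.2·13.2) = (17.64 + 174.24 − 184.96)/110.88 = 6.92/110.88 ≈ 0.0624098
C = arccos(0.0624098) ≈ 86.4219°

C = 86.42°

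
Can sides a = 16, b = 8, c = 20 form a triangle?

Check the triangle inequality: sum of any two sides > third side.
a + b vs c: 16 + 8 = 24 > 20  ✓
a + c vs b: 16 + 20 = 36 > 8  ✓
b + c vs a: 8 + 20 = 28 > 16  ✓

Yes, triangle inequality satisfied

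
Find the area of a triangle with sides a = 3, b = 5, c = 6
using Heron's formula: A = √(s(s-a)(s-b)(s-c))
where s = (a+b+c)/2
s = (3 + 5 + 6)/2 = 14/2 = 7
s − a = 4, s − b = 2, s − c = 1
s(s−a)(s−b)(s−c) = 7·4·2·1 = 56
Area = √56 ≈ 7.48331

s = 7.0, Area = 7.483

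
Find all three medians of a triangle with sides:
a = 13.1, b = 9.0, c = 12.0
Median formula: m_a = ½√(2b² + 2c² − a²) (and cyclically). a² = 171.61, b² = 81, c² = 144.
m_a = ½√(2·81 + 2·144 − 171.61) = ½√278.39 ≈ ½·16.685 ≈ 8.34251
m_b = ½√(2·171.61 + 2·144 − 81) = ½√550.22 ≈ ½·23.4568 ≈ 11.7284
m_c = ½√(2·171.61 + 2·81 − 144) = ½√361.22 ≈ ½·19.0058 ≈ 9.50289

m_a = 8.343, m_b = 11.73, m_c = 9.503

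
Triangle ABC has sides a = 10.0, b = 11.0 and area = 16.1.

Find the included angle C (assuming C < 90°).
Area = ½·a·b·sin(C)  ⇒  sin(C) = 2·Area/(a·b) = 2·16.1/(10.0·11.0) = 32.2/110 ≈ 0.292727
C = arcsin(0.292727) ≈ 17.0213° (taking the acute solution since C < 90°)

C = 17.02°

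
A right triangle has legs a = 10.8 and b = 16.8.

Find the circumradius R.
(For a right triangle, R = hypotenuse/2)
Hypotenuse c = √(a² + b²) = √(116.64 + 282.24) = √398.88 ≈ 19.972
R = c/2 ≈ 19.972/2 ≈ 9.98599

R = 9.986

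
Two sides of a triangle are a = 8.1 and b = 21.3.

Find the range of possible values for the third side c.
Triangle inequality: |a − b| < c < a + b
|a − b| = |8.1 − 21.3| = 13.2
a + b = 8.1 + 21.3 = 29.4

13.2 < c < 29.4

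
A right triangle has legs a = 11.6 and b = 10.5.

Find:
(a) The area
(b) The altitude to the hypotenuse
(a) The legs are perpendicular, so Area = ½·a·b = ½·11.6·10.5 = ½·121.8 = 60.9
(b) Hypotenuse c = √(a² + b²) = √(134.56 + 110.25) = √244.81 ≈ 15.6464
    Area = ½·c·h_c  ⇒  h_c = 2·Area/c = 121.8/15.6464 ≈ 7.78454

Area = 60.9, h_c = 7.785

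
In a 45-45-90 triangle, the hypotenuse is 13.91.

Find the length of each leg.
In a 45-45-90 triangle hypotenuse = leg·√2, so leg = hypotenuse/√2.
Leg = 13.91/√2 ≈ 13.91/1.41421 ≈ 9.83586

Each leg = 9.836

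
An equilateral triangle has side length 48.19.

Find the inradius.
r = Area/s with s the semi-perimeter.
Area = (√3/4)·48.19² = (√3/4)·2322.2761 ≈ 0.433013·2322.2761 ≈ 1005.58
s = 3·48.19/2 = 72.285
r ≈ 1005.58/72.285 ≈ 13.9113
(Equivalently r = side/(2√3) = 48.19/3.4641 ≈ 13.9113.)

r = 13.91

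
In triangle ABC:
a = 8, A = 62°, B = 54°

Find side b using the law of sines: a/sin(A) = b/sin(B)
a/sin(A) = b/sin(B)  ⇒  b = a·sin(B)/sin(A) = 8·sin(54°)/sin(62°)
sin(54°) ≈ 0.809017, sin(62°) ≈ 0.882948
b ≈ 8·0.809017/0.882948 ≈ 6.47214/0.882948 ≈ 7.33015

b = 7.33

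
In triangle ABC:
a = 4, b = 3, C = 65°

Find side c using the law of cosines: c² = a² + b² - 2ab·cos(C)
c² = 4² + 3² − 2·4·3·cos(65°)
cos(65°) ≈ 0.422618
c² ≈ 16 + 9 − 24·(0.422618) ≈ 25 − 10.1428 ≈ 14.8572
c ≈ √14.8572 ≈ 3.8545

c = 3.854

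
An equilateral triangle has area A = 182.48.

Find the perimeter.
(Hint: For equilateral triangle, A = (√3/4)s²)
A = (√3/4)s²  ⇒  s² = 4A/√3 = 4·182.48/√3 = 729.92/1.73205 ≈ 421.42
s ≈ √421.42 ≈ 20.5285
Perimeter = 3s ≈ 3·20.5285 ≈ 61.5855

Perimeter = 61.59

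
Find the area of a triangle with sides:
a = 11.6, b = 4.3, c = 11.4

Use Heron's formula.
s = (11.6 + 4.3 + 11.4)/2 = 27.3/2 = 13.65
s − a = 2.05, s − b = 9.35, s − c = 2.25
s(s−a)(s−b)(s−c) = 13.65·2.05·9.35·2.25 ≈ 588.682
Area = √588.682 ≈ 24.2628

Area = 24.26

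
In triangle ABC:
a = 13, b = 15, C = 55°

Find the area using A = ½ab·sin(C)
A = ½·a·b·sin(C) = ½·13·15·sin(55°)
sin(55°) ≈ 0.819152
A ≈ ½·195·0.819152 = 97.5·0.819152 ≈ 79.8673

Area = 79.87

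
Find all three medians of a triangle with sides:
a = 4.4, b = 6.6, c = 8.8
Median formula: m_a = ½√(2b² + 2c² − a²) (and cyclically). a² = 19.36, b² = 43.56, c² = 77.44.
m_a = ½√(2·43.56 + 2·77.44 − 19.36) = ½√222.64 ≈ ½·14.9211 ≈ 7.46056
m_b = ½√(2·19.36 + 2·77.44 − 43.56) = ½√150.04 ≈ ½·12.2491 ≈ 6.12454
m_c = ½√(2·19.36 + 2·43.56 − 77.44) = ½√48.4 ≈ ½·6.95701 ≈ 3.47851

m_a = 7.461, m_b = 6.125, m_c = 3.479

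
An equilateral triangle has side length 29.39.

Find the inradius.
r = Area/s with s the semi-perimeter.
Area = (√3/4)·29.39² = (√3/4)·863.7721 ≈ 0.433013·863.7721 ≈ 374.024
s = 3·29.39/2 = 44.085
r ≈ 374.024/44.085 ≈ 8.48416
(Equivalently r = side/(2√3) = 29.39/3.4641 ≈ 8.48416.)

r = 8.484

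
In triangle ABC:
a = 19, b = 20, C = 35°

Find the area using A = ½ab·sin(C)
A = ½·a·b·sin(C) = ½·19·20·sin(35°)
sin(35°) ≈ 0.573576
A ≈ ½·380·0.573576 = 190·0.573576 ≈ 108.98

Area = 109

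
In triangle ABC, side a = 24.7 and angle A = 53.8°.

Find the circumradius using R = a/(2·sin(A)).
R = a/(2·sin(A)) = 24.7/(2·sin(53.8°))
sin(53.8°) ≈ 0.80696
R ≈ 24.7/(2·0.80696) = 24.7/1.61392 ≈ 15.3043

R = 15.3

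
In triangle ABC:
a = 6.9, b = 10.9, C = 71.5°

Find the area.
Two sides and the included angle (SAS): A = ½·a·b·sin(C) = ½·6.9·10.9·sin(71.5°)
sin(71.5°) ≈ 0.948324
A ≈ ½·75.21·0.948324 = 37.605·0.948324 ≈ 35.6617

Area = 35.66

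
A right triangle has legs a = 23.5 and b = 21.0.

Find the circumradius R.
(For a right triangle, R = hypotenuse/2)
Hypotenuse c = √(a² + b²) = √(552.25 + 441) = √993.25 ≈ 31.5159
R = c/2 ≈ 31.5159/2 ≈ 15.7579

R = 15.76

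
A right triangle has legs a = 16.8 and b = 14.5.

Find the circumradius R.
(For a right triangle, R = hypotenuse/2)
Hypotenuse c = √(a² + b²) = √(282.24 + 210.25) = √492.49 ≈ 22.1921
R = c/2 ≈ 22.1921/2 ≈ 11.0961

R = 11.1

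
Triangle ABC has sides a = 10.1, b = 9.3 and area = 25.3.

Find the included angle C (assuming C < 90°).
Area = ½·a·b·sin(C)  ⇒  sin(C) = 2·Area/(a·b) = 2·25.3/(10.1·9.3) = 50.6/93.93 ≈ 0.538699
C = arcsin(0.538699) ≈ 32.5951° (taking the acute solution since C < 90°)

C = 32.6°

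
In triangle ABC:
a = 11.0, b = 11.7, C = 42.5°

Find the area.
Two sides and the included angle (SAS): A = ½·a·b·sin(C) = ½·11.0·11.7·sin(42.5°)
sin(42.5°) ≈ 0.67559
A ≈ ½·128.7·0.67559 = 64.35·0.67559 ≈ 43.4742

Area = 43.47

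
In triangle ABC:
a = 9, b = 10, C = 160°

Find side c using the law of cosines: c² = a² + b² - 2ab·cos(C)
c² = 9² + 10² − 2·9·10·cos(160°)
cos(160°) ≈ -0.939693
c² ≈ 81 + 100 − 180·(-0.939693) ≈ 181 + 169.145 ≈ 350.145
c ≈ √350.145 ≈ 18.7122

c = 18.71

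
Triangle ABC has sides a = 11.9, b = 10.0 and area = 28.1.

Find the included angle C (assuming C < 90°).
Area = ½·a·b·sin(C)  ⇒  sin(C) = 2·Area/(a·b) = 2·28.1/(11.9·10.0) = 56.2/119 ≈ 0.472269
C = arcsin(0.472269) ≈ 28.1817° (taking the acute solution since C < 90°)

C = 28.18°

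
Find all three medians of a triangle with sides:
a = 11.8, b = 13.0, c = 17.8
Median formula: m_a = ½√(2b² + 2c² − a²) (and cyclically). a² = 139.24, b² = 169, c² = 316.84.
m_a = ½√(2·169 + 2·316.84 − 139.24) = ½√832.44 ≈ ½·28.852 ≈ 14.426
m_b = ½√(2·139.24 + 2·316.84 − 169) = ½√743.16 ≈ ½·27.261 ≈ 13.6305
m_c = ½√(2·139.24 + 2·169 − 316.84) = ½√299.64 ≈ ½·17.3101 ≈ 8.65506

m_a = 14.43, m_b = 13.63, m_c = 8.655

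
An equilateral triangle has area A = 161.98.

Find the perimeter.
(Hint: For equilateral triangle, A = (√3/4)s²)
A = (√3/4)s²  ⇒  s² = 4A/√3 = 4·161.98/√3 = 647.92/1.73205 ≈ 374.077
s ≈ √374.077 ≈ 19.3411
Perimeter = 3s ≈ 3·19.3411 ≈ 58.0232

Perimeter = 58.02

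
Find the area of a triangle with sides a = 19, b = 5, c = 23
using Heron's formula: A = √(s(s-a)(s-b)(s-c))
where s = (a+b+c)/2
s = (19 + 5 + 23)/2 = 47/2 = 23.5
s − a = 4.5, s − b = 18.5, s − c = 0.5
s(s−a)(s−b)(s−c) = 23.5·4.5·18.5·0.5 = 978.1875
Area = √978.1875 ≈ 31.276

s = 23.5, Area = 31.28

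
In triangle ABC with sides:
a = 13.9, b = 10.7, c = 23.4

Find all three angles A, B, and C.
Law of cosines for each angle (a² = 193.21, b² = 114.49, c² = 547.56):
cos(A) = (b² + c² − a²)/(2bc) = (114.49 + 547.56 − 193.21)/(2·10.7·23.4) = 468.84/500.76 ≈ 0.936257  ⇒  A ≈ 20.5678°
cos(B) = (a² + c² − b²)/(2ac) = (193.21 + 547.56 − 114.49)/(2·13.9·23.4) = 626.28/650.52 ≈ 0.962738  ⇒  B ≈ 15.6903°
cos(C) = (a² + b² − c²)/(2ab) = (193.21 + 114.49 − 547.56)/(2·13.9·10.7) = -239.86/297.46 ≈ -0.806361  ⇒  C ≈ 143.742°
Check: A + B + C ≈ 180°

A = 20.57°, B = 15.69°, C = 143.7°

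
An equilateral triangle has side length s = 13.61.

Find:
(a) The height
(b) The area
(a) The height splits the triangle into two 30-60-90 halves: h = s·√3/2 = 13.61·1.73205/2 ≈ 23.5732/2 ≈ 11.7866
(b) Area = (√3/4)·s² = (√3/4)·13.61² = (√3/4)·185.2321 ≈ 0.433013·185.2321 ≈ 80.2079

Height = 11.79, Area = 80.21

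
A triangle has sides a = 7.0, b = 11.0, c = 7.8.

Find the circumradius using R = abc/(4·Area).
First find the area with Heron's formula.
s = (7.0 + 11.0 + 7.8)/2 = 12.9
Area = √(s(s−a)(s−b)(s−c)) = √(12.9·5.9·1.9·5.1) ≈ √737.506 ≈ 27.1571
abc = 7.0·11.0·7.8 = 600.6
R = abc/(4·Area) ≈ 600.6/(4·27.1571) = 600.6/108.628 ≈ 5.52895

R = 5.529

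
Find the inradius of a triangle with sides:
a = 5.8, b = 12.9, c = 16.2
r = Area/s where s is the semi-perimeter.
s = (5.8 + 12.9 + 16.2)/2 = 34.9/2 = 17.45
Area = √(s(s−a)(s−b)(s−c)) = √(17.45·11.65·4.55·1.25) ≈ √1156.23 ≈ 34.0033
r ≈ 34.0033/17.45 ≈ 1.94861

r = 1.949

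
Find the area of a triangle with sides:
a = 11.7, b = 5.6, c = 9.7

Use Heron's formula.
s = (11.7 + 5.6 + 9.7)/2 = 27/2 = 13.5
s − a = 1.8, s − b = 7.9, s − c = 3.8
s(s−a)(s−b)(s−c) = 13.5·1.8·7.9·3.8 ≈ 729.486
Area = √729.486 ≈ 27.009

Area = 27.01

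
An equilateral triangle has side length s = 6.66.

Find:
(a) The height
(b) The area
(a) The height splits the triangle into two 30-60-90 halves: h = s·√3/2 = 6.66·1.73205/2 ≈ 11.5355/2 ≈ 5.76773
(b) Area = (√3/4)·s² = (√3/4)·6.66² = (√3/4)·44.3556 ≈ 0.433013·44.3556 ≈ 19.2065

Height = 5.768, Area = 19.21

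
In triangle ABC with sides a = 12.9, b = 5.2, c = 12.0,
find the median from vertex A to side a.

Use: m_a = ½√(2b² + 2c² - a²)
m_a = ½√(2·5.2² + 2·12.0² − 12.9²) = ½√(2·27.04 + 2·144 − 166.41) = ½√(54.08 + 288 − 166.41) = ½√175.67
√175.67 ≈ 13.2541, so m_a ≈ 6.62703

m_a = 6.627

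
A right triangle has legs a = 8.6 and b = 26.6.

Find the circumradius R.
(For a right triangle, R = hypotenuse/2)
Hypotenuse c = √(a² + b²) = √(73.96 + 707.56) = √781.52 ≈ 27.9557
R = c/2 ≈ 27.9557/2 ≈ 13.9778

R = 13.98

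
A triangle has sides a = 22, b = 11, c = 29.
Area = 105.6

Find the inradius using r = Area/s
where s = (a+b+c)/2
s = (22 + 11 + 29)/2 = 62/2 = 31
r = Area/s = 105.6/31 ≈ 3.40645

r = 3.406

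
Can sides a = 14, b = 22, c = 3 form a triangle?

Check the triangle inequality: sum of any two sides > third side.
a + b vs c: 14 + 22 = 36 > 3  ✓
a + c vs b: 14 + 3 = 17 ≤ 22  ✗
b + c vs a: 22 + 3 = 25 > 14  ✓

No: 14 + 3 = 17 is not > 22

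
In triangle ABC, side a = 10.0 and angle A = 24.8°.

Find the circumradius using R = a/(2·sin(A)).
R = a/(2·sin(A)) = 10.0/(2·sin(24.8°))
sin(24.8°) ≈ 0.419452
R ≈ 10.0/(2·0.419452) = 10.0/0.838904 ≈ 11.9203

R = 11.92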